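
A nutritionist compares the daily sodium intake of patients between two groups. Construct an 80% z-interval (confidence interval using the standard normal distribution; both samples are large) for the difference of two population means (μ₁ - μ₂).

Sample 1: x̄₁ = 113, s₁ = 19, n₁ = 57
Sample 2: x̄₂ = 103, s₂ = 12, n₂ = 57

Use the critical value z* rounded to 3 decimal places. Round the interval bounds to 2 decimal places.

Both samples are large (n₁ = 57 ≥ 30, n₂ = 57 ≥ 30), so a z-interval for the difference of means applies.

Point estimate: x̄₁ - x̄₂ = 113 - 103 = 10

Standard error: SE = √(s₁²/n₁ + s₂²/n₂)
= √(19²/57 + 12²/57)
= √(6.333333 + 2.526316)
= 2.976516

For 80% confidence, z* = 1.282 (from standard normal table)
Margin of error: E = z* × SE = 1.282 × 2.976516 = 3.8159

Z-interval: (x̄₁ - x̄₂) ± E = 10 ± 3.8159 = (6.1841, 13.8159)

Rounded to 2 decimal places:

(6.18, 13.82)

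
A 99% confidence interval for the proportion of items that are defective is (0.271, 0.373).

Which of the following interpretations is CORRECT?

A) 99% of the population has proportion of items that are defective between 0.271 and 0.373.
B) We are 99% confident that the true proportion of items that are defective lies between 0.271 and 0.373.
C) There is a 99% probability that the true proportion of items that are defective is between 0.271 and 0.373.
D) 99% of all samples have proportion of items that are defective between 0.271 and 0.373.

A confidence interval represents our confidence in the procedure, not a probability statement about the parameter.

Key concept: If we repeated this sampling process many times and computed a 99% CI each time, about 99% of those intervals would contain the true population parameter.

For this specific interval (0.271, 0.373):
- Midpoint (point estimate): 0.322
- Margin of error: 0.051

The correct interpretation is the one stating confidence that the true parameter lies in the interval — option B.

B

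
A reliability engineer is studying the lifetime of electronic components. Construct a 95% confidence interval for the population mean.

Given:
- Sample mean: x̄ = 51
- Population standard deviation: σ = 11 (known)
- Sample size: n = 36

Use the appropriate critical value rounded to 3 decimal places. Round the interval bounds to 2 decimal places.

The population standard deviation σ is known, so use a z-interval (standard normal critical value).

For 95% confidence, z* = 1.96 (from standard normal table)

Standard error: SE = σ/√n = 11/√36 = 1.833333

Margin of error: E = z* × SE = 1.96 × 1.833333 = 3.5933

Z-interval: x̄ ± E = 51 ± 3.5933 = (47.4067, 54.5933)

Rounded to 2 decimal places:

(47.41, 54.59)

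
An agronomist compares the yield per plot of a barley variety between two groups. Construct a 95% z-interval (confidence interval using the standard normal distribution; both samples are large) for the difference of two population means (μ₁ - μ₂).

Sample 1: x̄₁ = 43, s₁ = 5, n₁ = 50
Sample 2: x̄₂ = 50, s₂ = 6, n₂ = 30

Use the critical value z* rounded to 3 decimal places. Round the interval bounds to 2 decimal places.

Both samples are large (n₁ = 50 ≥ 30, n₂ = 30 ≥ 30), so a z-interval for the difference of means applies.

Point estimate: x̄₁ - x̄₂ = 43 - 50 = -7

Standard error: SE = √(s₁²/n₁ + s₂²/n₂)
= √(5²/50 + 6²/30)
= √(0.500000 + 1.200000)
= 1.303840

For 95% confidence, z* = 1.96 (from standard normal table)
Margin of error: E = z* × SE = 1.96 × 1.303840 = 2.5555

Z-interval: (x̄₁ - x̄₂) ± E = -7 ± 2.5555 = (-9.5555, -4.4445)

Rounded to 2 decimal places:

(-9.56, -4.44)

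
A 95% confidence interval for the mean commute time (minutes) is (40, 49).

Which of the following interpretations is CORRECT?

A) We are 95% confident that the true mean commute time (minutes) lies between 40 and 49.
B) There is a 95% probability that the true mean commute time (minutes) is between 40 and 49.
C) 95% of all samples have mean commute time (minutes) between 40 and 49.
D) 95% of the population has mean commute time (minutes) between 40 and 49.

A confidence interval represents our confidence in the procedure, not a probability statement about the parameter.

Key concept: If we repeated this sampling process many times and computed a 95% CI each time, about 95% of those intervals would contain the true population parameter.

For this specific interval (40, 49):
- Midpoint (point estimate): 44.5
- Margin of error: 4.5

The correct interpretation is the one stating confidence that the true parameter lies in the interval — option A.

A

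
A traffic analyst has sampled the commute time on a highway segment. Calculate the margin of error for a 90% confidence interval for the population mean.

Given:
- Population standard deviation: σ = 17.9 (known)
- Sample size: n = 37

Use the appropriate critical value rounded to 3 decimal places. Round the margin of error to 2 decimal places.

The population standard deviation σ is known, so use the z-interval margin of error formula.

For 90% confidence, z* = 1.645 (from standard normal table)

Margin of error formula for z-interval: E = z* × σ/√n

E = 1.645 × 17.9/√37
  = 1.645 × 2.942742
  = 4.8408

Rounded to 2 decimal places:

4.84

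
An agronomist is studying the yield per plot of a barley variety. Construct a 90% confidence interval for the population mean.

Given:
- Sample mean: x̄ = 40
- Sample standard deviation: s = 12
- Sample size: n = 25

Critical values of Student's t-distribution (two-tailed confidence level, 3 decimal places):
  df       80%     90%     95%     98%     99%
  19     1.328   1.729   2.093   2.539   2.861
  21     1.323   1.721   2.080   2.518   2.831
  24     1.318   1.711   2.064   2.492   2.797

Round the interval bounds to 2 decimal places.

The population standard deviation σ is unknown (only the sample standard deviation s is given), so use a t-interval with df = n - 1 = 25 - 1 = 24.

For 90% confidence with df = 24, t* = 1.711 (from t-table)

Standard error: SE = s/√n = 12/√25 = 2.400000

Margin of error: E = t* × SE = 1.711 × 2.400000 = 4.1064

T-interval: x̄ ± E = 40 ± 4.1064 = (35.8936, 44.1064)

Rounded to 2 decimal places:

(35.89, 44.11)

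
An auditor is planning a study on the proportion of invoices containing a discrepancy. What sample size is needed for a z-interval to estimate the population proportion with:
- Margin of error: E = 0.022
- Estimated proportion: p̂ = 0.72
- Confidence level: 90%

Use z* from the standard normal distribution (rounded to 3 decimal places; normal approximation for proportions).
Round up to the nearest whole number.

Using z* for proportion z-interval (normal approximation).

For 90% confidence, z* = 1.645 (from standard normal table)

Sample size formula for proportion z-interval: n = z*²p̂(1-p̂)/E²

n = 1.645² × 0.72 × 0.28 / 0.022²
  = 2.706025 × 0.2016 / 0.000484
  = 1127.1377

Round up to the nearest whole number: n = 1128

1128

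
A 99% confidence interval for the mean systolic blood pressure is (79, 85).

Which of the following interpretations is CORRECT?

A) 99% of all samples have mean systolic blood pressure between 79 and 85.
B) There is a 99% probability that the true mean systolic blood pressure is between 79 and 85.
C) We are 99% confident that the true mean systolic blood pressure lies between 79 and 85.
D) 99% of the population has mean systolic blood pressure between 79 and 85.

A confidence interval represents our confidence in the procedure, not a probability statement about the parameter.

Key concept: If we repeated this sampling process many times and computed a 99% CI each time, about 99% of those intervals would contain the true population parameter.

For this specific interval (79, 85):
- Midpoint (point estimate): 82
- Margin of error: 3

The correct interpretation is the one stating confidence that the true parameter lies in the interval — option C.

C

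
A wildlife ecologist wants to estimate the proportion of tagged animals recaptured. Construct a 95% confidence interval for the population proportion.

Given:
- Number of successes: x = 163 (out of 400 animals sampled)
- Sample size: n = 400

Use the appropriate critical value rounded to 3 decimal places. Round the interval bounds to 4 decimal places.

Sample proportion: p̂ = 163/400 = 0.407500

Check conditions for normal approximation:
  np̂ = 163 ≥ 10 ✓
  n(1-p̂) = 237 ≥ 10 ✓

The sample is large enough, so use a z-interval (normal approximation) for the proportion.

For 95% confidence, z* = 1.96 (from standard normal table)

Standard error: SE = √(p̂(1-p̂)/n) = √(0.407500×0.592500/400) = 0.02456846

Margin of error: E = z* × SE = 1.96 × 0.02456846 = 0.048154

Z-interval: p̂ ± E = 0.407500 ± 0.048154 = (0.359346, 0.455654)

Rounded to 4 decimal places:

(0.3593, 0.4557)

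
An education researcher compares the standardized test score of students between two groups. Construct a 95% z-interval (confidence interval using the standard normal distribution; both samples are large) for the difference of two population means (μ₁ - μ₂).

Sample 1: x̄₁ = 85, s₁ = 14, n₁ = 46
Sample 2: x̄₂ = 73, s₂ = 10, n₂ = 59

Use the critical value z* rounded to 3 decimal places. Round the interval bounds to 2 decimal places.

Both samples are large (n₁ = 46 ≥ 30, n₂ = 59 ≥ 30), so a z-interval for the difference of means applies.

Point estimate: x̄₁ - x̄₂ = 85 - 73 = 12

Standard error: SE = √(s₁²/n₁ + s₂²/n₂)
= √(14²/46 + 10²/59)
= √(4.260870 + 1.694915)
= 2.440448

For 95% confidence, z* = 1.96 (from standard normal table)
Margin of error: E = z* × SE = 1.96 × 2.440448 = 4.7833

Z-interval: (x̄₁ - x̄₂) ± E = 12 ± 4.7833 = (7.2167, 16.7833)

Rounded to 2 decimal places:

(7.22, 16.78)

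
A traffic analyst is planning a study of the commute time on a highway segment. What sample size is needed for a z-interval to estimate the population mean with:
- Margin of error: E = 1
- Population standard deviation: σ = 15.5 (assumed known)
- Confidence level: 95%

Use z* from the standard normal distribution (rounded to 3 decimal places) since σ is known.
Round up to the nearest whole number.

Using z* since population σ is known (z-interval formula).

For 95% confidence, z* = 1.96 (from standard normal table)

Sample size formula for z-interval: n = (z*σ/E)²

n = (1.96 × 15.5 / 1)²
  = (30.380000)²
  = 922.9444

Round up to the nearest whole number: n = 923

923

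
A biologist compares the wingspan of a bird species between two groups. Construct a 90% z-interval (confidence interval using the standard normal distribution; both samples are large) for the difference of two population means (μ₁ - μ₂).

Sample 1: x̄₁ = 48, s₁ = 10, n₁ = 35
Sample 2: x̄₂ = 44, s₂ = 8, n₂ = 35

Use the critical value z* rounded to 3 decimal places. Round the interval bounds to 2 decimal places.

Both samples are large (n₁ = 35 ≥ 30, n₂ = 35 ≥ 30), so a z-interval for the difference of means applies.

Point estimate: x̄₁ - x̄₂ = 48 - 44 = 4

Standard error: SE = √(s₁²/n₁ + s₂²/n₂)
= √(10²/35 + 8²/35)
= √(2.857143 + 1.828571)
= 2.164651

For 90% confidence, z* = 1.645 (from standard normal table)
Margin of error: E = z* × SE = 1.645 × 2.164651 = 3.5609

Z-interval: (x̄₁ - x̄₂) ± E = 4 ± 3.5609 = (0.4391, 7.5609)

Rounded to 2 decimal places:

(0.44, 7.56)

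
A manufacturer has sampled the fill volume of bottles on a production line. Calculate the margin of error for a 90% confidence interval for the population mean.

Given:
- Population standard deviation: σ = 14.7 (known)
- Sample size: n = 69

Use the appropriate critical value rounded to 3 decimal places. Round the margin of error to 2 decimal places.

The population standard deviation σ is known, so use the z-interval margin of error formula.

For 90% confidence, z* = 1.645 (from standard normal table)

Margin of error formula for z-interval: E = z* × σ/√n

E = 1.645 × 14.7/√69
  = 1.645 × 1.769672
  = 2.9111

Rounded to 2 decimal places:

2.91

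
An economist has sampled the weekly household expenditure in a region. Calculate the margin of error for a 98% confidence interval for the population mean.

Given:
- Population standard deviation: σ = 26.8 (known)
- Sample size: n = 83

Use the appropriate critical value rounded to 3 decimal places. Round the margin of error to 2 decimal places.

The population standard deviation σ is known, so use the z-interval margin of error formula.

For 98% confidence, z* = 2.326 (from standard normal table)

Margin of error formula for z-interval: E = z* × σ/√n

E = 2.326 × 26.8/√83
  = 2.326 × 2.941682
  = 6.8424

Rounded to 2 decimal places:

6.84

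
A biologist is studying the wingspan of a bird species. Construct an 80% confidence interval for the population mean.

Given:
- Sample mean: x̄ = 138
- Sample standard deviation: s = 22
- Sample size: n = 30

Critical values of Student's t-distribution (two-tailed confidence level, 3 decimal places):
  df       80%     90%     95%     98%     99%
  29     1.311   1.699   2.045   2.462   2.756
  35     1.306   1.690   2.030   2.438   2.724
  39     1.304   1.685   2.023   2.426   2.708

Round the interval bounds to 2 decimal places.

The population standard deviation σ is unknown (only the sample standard deviation s is given), so use a t-interval with df = n - 1 = 30 - 1 = 29.

For 80% confidence with df = 29, t* = 1.311 (from t-table)

Standard error: SE = s/√n = 22/√30 = 4.016632

Margin of error: E = t* × SE = 1.311 × 4.016632 = 5.2658

T-interval: x̄ ± E = 138 ± 5.2658 = (132.7342, 143.2658)

Rounded to 2 decimal places:

(132.73, 143.27)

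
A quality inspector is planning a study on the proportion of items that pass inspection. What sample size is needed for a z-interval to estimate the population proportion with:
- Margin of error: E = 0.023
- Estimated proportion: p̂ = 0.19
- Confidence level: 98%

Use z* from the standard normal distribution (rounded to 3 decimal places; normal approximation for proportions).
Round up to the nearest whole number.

Using z* for proportion z-interval (normal approximation).

For 98% confidence, z* = 2.326 (from standard normal table)

Sample size formula for proportion z-interval: n = z*²p̂(1-p̂)/E²

n = 2.326² × 0.19 × 0.81 / 0.023²
  = 5.410276 × 0.1539 / 0.000529
  = 1573.9914

Round up to the nearest whole number: n = 1574

1574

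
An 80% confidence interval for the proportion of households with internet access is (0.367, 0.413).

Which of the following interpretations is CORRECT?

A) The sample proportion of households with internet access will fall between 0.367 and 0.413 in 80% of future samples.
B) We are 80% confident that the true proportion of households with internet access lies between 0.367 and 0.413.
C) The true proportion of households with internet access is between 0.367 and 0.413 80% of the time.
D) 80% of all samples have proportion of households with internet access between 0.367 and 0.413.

A confidence interval represents our confidence in the procedure, not a probability statement about the parameter.

Key concept: If we repeated this sampling process many times and computed an 80% CI each time, about 80% of those intervals would contain the true population parameter.

For this specific interval (0.367, 0.413):
- Midpoint (point estimate): 0.39
- Margin of error: 0.023

The correct interpretation is the one stating confidence that the true parameter lies in the interval — option B.

B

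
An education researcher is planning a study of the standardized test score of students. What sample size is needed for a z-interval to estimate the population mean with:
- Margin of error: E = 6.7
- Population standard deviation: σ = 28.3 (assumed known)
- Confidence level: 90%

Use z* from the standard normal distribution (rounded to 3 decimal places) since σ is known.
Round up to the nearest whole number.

Using z* since population σ is known (z-interval formula).

For 90% confidence, z* = 1.645 (from standard normal table)

Sample size formula for z-interval: n = (z*σ/E)²

n = (1.645 × 28.3 / 6.7)²
  = (6.948284)²
  = 48.2786

Round up to the nearest whole number: n = 49

49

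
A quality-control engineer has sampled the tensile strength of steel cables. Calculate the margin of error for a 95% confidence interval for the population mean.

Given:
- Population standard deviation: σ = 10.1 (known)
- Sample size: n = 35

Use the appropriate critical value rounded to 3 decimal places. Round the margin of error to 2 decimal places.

The population standard deviation σ is known, so use the z-interval margin of error formula.

For 95% confidence, z* = 1.96 (from standard normal table)

Margin of error formula for z-interval: E = z* × σ/√n

E = 1.96 × 10.1/√35
  = 1.96 × 1.707212
  = 3.3461

Rounded to 2 decimal places:

3.35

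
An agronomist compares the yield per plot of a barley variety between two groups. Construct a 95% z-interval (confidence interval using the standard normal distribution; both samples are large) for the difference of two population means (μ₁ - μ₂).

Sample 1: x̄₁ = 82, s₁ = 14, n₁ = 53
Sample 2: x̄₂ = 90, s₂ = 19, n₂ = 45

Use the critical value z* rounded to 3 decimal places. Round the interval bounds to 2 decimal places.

Both samples are large (n₁ = 53 ≥ 30, n₂ = 45 ≥ 30), so a z-interval for the difference of means applies.

Point estimate: x̄₁ - x̄₂ = 82 - 90 = -8

Standard error: SE = √(s₁²/n₁ + s₂²/n₂)
= √(14²/53 + 19²/45)
= √(3.698113 + 8.022222)
= 3.423498

For 95% confidence, z* = 1.96 (from standard normal table)
Margin of error: E = z* × SE = 1.96 × 3.423498 = 6.7101

Z-interval: (x̄₁ - x̄₂) ± E = -8 ± 6.7101 = (-14.7101, -1.2899)

Rounded to 2 decimal places:

(-14.71, -1.29)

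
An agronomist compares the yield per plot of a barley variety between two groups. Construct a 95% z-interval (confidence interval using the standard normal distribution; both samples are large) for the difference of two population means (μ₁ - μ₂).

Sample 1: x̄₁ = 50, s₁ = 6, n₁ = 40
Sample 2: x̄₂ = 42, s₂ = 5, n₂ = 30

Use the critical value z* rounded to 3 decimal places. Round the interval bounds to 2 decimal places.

Both samples are large (n₁ = 40 ≥ 30, n₂ = 30 ≥ 30), so a z-interval for the difference of means applies.

Point estimate: x̄₁ - x̄₂ = 50 - 42 = 8

Standard error: SE = √(s₁²/n₁ + s₂²/n₂)
= √(6²/40 + 5²/30)
= √(0.900000 + 0.833333)
= 1.316561

For 95% confidence, z* = 1.96 (from standard normal table)
Margin of error: E = z* × SE = 1.96 × 1.316561 = 2.5805

Z-interval: (x̄₁ - x̄₂) ± E = 8 ± 2.5805 = (5.4195, 10.5805)

Rounded to 2 decimal places:

(5.42, 10.58)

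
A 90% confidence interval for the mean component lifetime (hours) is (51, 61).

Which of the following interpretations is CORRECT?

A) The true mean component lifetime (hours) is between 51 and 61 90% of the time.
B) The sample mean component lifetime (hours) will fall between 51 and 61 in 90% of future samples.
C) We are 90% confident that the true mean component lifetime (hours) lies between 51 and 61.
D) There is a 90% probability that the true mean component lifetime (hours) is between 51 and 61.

A confidence interval represents our confidence in the procedure, not a probability statement about the parameter.

Key concept: If we repeated this sampling process many times and computed a 90% CI each time, about 90% of those intervals would contain the true population parameter.

For this specific interval (51, 61):
- Midpoint (point estimate): 56
- Margin of error: 5

The correct interpretation is the one stating confidence that the true parameter lies in the interval — option C.

C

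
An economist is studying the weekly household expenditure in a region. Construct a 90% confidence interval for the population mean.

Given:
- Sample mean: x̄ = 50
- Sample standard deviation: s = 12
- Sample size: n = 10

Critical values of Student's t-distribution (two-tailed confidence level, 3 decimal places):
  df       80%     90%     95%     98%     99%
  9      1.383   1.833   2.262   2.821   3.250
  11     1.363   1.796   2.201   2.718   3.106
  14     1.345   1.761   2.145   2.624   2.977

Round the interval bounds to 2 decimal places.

The population standard deviation σ is unknown (only the sample standard deviation s is given), so use a t-interval with df = n - 1 = 10 - 1 = 9.

For 90% confidence with df = 9, t* = 1.833 (from t-table)

Standard error: SE = s/√n = 12/√10 = 3.794733

Margin of error: E = t* × SE = 1.833 × 3.794733 = 6.9557

T-interval: x̄ ± E = 50 ± 6.9557 = (43.0443, 56.9557)

Rounded to 2 decimal places:

(43.04, 56.96)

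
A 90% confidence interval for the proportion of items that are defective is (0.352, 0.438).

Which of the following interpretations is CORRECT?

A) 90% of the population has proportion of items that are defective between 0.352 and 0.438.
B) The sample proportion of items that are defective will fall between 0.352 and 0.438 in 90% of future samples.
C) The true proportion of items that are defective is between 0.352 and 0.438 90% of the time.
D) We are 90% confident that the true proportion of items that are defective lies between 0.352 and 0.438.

A confidence interval represents our confidence in the procedure, not a probability statement about the parameter.

Key concept: If we repeated this sampling process many times and computed a 90% CI each time, about 90% of those intervals would contain the true population parameter.

For this specific interval (0.352, 0.438):
- Midpoint (point estimate): 0.395
- Margin of error: 0.043

The correct interpretation is the one stating confidence that the true parameter lies in the interval — option D.

D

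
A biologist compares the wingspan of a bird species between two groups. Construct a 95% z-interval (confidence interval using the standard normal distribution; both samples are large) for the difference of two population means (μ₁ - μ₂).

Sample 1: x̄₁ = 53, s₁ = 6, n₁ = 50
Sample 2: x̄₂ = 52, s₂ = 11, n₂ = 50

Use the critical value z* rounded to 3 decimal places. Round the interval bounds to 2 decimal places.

Both samples are large (n₁ = 50 ≥ 30, n₂ = 50 ≥ 30), so a z-interval for the difference of means applies.

Point estimate: x̄₁ - x̄₂ = 53 - 52 = 1

Standard error: SE = √(s₁²/n₁ + s₂²/n₂)
= √(6²/50 + 11²/50)
= √(0.720000 + 2.420000)
= 1.772005

For 95% confidence, z* = 1.96 (from standard normal table)
Margin of error: E = z* × SE = 1.96 × 1.772005 = 3.4731

Z-interval: (x̄₁ - x̄₂) ± E = 1 ± 3.4731 = (-2.4731, 4.4731)

Rounded to 2 decimal places:

(-2.47, 4.47)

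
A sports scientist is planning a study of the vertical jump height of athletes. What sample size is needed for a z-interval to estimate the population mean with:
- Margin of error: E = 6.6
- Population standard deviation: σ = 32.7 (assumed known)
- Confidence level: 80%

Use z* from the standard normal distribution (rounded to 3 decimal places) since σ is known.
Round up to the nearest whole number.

Using z* since population σ is known (z-interval formula).

For 80% confidence, z* = 1.282 (from standard normal table)

Sample size formula for z-interval: n = (z*σ/E)²

n = (1.282 × 32.7 / 6.6)²
  = (6.351727)²
  = 40.3444

Round up to the nearest whole number: n = 41

41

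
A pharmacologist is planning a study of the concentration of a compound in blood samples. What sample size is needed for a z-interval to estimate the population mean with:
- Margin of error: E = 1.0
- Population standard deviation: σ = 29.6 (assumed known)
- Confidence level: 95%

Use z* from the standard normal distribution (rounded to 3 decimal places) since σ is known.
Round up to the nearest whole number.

Using z* since population σ is known (z-interval formula).

For 95% confidence, z* = 1.96 (from standard normal table)

Sample size formula for z-interval: n = (z*σ/E)²

n = (1.96 × 29.6 / 1.0)²
  = (58.016000)²
  = 3365.8563

Round up to the nearest whole number: n = 3366

3366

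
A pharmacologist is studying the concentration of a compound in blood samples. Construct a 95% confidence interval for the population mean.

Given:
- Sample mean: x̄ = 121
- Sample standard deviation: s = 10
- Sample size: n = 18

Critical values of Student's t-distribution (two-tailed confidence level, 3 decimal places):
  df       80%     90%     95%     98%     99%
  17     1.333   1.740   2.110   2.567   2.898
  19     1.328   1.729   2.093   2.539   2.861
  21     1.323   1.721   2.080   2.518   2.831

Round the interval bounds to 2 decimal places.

The population standard deviation σ is unknown (only the sample standard deviation s is given), so use a t-interval with df = n - 1 = 18 - 1 = 17.

For 95% confidence with df = 17, t* = 2.110 (from t-table)

Standard error: SE = s/√n = 10/√18 = 2.357023

Margin of error: E = t* × SE = 2.110 × 2.357023 = 4.9733

T-interval: x̄ ± E = 121 ± 4.9733 = (116.0267, 125.9733)

Rounded to 2 decimal places:

(116.03, 125.97)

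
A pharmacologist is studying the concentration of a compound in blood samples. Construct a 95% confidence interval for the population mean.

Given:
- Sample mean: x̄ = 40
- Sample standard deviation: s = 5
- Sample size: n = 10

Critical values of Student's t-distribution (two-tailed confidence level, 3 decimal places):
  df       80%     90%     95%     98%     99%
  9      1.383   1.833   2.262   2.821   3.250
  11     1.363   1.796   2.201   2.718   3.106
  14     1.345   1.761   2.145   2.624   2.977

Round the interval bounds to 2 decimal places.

The population standard deviation σ is unknown (only the sample standard deviation s is given), so use a t-interval with df = n - 1 = 10 - 1 = 9.

For 95% confidence with df = 9, t* = 2.262 (from t-table)

Standard error: SE = s/√n = 5/√10 = 1.581139

Margin of error: E = t* × SE = 2.262 × 1.581139 = 3.5765

T-interval: x̄ ± E = 40 ± 3.5765 = (36.4235, 43.5765)

Rounded to 2 decimal places:

(36.42, 43.58)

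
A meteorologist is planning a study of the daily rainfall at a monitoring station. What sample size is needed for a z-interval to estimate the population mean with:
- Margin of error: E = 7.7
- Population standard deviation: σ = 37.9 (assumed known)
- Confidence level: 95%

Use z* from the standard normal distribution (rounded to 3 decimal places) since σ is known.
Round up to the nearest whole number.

Using z* since population σ is known (z-interval formula).

For 95% confidence, z* = 1.96 (from standard normal table)

Sample size formula for z-interval: n = (z*σ/E)²

n = (1.96 × 37.9 / 7.7)²
  = (9.647273)²
  = 93.0699

Round up to the nearest whole number: n = 94

94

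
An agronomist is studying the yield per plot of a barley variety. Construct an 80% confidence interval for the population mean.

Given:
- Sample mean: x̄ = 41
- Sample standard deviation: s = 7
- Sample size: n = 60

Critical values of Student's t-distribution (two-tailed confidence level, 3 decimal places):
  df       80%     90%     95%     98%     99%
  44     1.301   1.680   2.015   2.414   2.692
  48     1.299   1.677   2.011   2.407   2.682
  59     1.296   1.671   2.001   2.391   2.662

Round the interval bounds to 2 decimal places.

The population standard deviation σ is unknown (only the sample standard deviation s is given), so use a t-interval with df = n - 1 = 60 - 1 = 59.

For 80% confidence with df = 59, t* = 1.296 (from t-table)

Standard error: SE = s/√n = 7/√60 = 0.903696

Margin of error: E = t* × SE = 1.296 × 0.903696 = 1.1712

T-interval: x̄ ± E = 41 ± 1.1712 = (39.8288, 42.1712)

Rounded to 2 decimal places:

(39.83, 42.17)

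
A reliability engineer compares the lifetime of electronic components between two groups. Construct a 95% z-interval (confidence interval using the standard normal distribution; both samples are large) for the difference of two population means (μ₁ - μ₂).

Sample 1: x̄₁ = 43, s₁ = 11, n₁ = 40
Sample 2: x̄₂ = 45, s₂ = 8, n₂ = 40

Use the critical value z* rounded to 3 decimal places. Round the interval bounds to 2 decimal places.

Both samples are large (n₁ = 40 ≥ 30, n₂ = 40 ≥ 30), so a z-interval for the difference of means applies.

Point estimate: x̄₁ - x̄₂ = 43 - 45 = -2

Standard error: SE = √(s₁²/n₁ + s₂²/n₂)
= √(11²/40 + 8²/40)
= √(3.025000 + 1.600000)
= 2.150581

For 95% confidence, z* = 1.96 (from standard normal table)
Margin of error: E = z* × SE = 1.96 × 2.150581 = 4.2151

Z-interval: (x̄₁ - x̄₂) ± E = -2 ± 4.2151 = (-6.2151, 2.2151)

Rounded to 2 decimal places:

(-6.22, 2.22)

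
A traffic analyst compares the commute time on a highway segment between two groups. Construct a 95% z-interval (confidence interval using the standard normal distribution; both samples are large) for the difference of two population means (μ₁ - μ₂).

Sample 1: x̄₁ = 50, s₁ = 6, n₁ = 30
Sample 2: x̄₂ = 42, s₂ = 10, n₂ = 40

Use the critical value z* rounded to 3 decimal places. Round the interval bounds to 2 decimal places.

Both samples are large (n₁ = 30 ≥ 30, n₂ = 40 ≥ 30), so a z-interval for the difference of means applies.

Point estimate: x̄₁ - x̄₂ = 50 - 42 = 8

Standard error: SE = √(s₁²/n₁ + s₂²/n₂)
= √(6²/30 + 10²/40)
= √(1.200000 + 2.500000)
= 1.923538

For 95% confidence, z* = 1.96 (from standard normal table)
Margin of error: E = z* × SE = 1.96 × 1.923538 = 3.7701

Z-interval: (x̄₁ - x̄₂) ± E = 8 ± 3.7701 = (4.2299, 11.7701)

Rounded to 2 decimal places:

(4.23, 11.77)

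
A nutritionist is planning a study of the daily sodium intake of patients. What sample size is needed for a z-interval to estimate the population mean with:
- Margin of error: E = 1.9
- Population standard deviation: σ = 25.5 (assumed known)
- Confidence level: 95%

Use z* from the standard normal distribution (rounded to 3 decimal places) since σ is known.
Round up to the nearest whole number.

Using z* since population σ is known (z-interval formula).

For 95% confidence, z* = 1.96 (from standard normal table)

Sample size formula for z-interval: n = (z*σ/E)²

n = (1.96 × 25.5 / 1.9)²
  = (26.305263)²
  = 691.9669

Round up to the nearest whole number: n = 692

692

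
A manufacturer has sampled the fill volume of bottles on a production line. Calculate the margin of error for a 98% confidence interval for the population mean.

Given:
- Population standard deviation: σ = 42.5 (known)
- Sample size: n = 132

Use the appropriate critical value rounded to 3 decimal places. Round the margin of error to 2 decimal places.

The population standard deviation σ is known, so use the z-interval margin of error formula.

For 98% confidence, z* = 2.326 (from standard normal table)

Margin of error formula for z-interval: E = z* × σ/√n

E = 2.326 × 42.5/√132
  = 2.326 × 3.699150
  = 8.6042

Rounded to 2 decimal places:

8.60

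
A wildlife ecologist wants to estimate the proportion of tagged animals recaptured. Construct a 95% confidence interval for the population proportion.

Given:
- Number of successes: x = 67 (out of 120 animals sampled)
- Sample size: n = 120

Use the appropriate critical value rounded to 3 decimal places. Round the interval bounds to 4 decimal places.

Sample proportion: p̂ = 67/120 = 0.558333

Check conditions for normal approximation:
  np̂ = 67 ≥ 10 ✓
  n(1-p̂) = 53 ≥ 10 ✓

The sample is large enough, so use a z-interval (normal approximation) for the proportion.

For 95% confidence, z* = 1.96 (from standard normal table)

Standard error: SE = √(p̂(1-p̂)/n) = √(0.558333×0.441667/120) = 0.04533185

Margin of error: E = z* × SE = 1.96 × 0.04533185 = 0.088850

Z-interval: p̂ ± E = 0.558333 ± 0.088850 = (0.469483, 0.647184)

Rounded to 4 decimal places:

(0.4695, 0.6472)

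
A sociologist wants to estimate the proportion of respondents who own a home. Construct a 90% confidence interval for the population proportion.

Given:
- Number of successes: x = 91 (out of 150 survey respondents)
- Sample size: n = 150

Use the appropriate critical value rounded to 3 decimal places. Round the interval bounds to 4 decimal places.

Sample proportion: p̂ = 91/150 = 0.606667

Check conditions for normal approximation:
  np̂ = 91 ≥ 10 ✓
  n(1-p̂) = 59 ≥ 10 ✓

The sample is large enough, so use a z-interval (normal approximation) for the proportion.

For 90% confidence, z* = 1.645 (from standard normal table)

Standard error: SE = √(p̂(1-p̂)/n) = √(0.606667×0.393333/150) = 0.03988502

Margin of error: E = z* × SE = 1.645 × 0.03988502 = 0.065611

Z-interval: p̂ ± E = 0.606667 ± 0.065611 = (0.541056, 0.672278)

Rounded to 4 decimal places:

(0.5411, 0.6723)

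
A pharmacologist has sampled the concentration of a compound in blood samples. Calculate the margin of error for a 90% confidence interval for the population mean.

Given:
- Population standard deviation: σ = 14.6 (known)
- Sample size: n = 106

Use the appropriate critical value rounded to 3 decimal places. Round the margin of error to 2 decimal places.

The population standard deviation σ is known, so use the z-interval margin of error formula.

For 90% confidence, z* = 1.645 (from standard normal table)

Margin of error formula for z-interval: E = z* × σ/√n

E = 1.645 × 14.6/√106
  = 1.645 × 1.418077
  = 2.3327

Rounded to 2 decimal places:

2.33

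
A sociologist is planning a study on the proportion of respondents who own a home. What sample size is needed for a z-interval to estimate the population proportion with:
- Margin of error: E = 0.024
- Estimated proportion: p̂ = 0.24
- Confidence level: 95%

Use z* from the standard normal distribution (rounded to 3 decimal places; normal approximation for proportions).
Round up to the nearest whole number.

Using z* for proportion z-interval (normal approximation).

For 95% confidence, z* = 1.96 (from standard normal table)

Sample size formula for proportion z-interval: n = z*²p̂(1-p̂)/E²

n = 1.96² × 0.24 × 0.76 / 0.024²
  = 3.8416 × 0.1824 / 0.000576
  = 1216.5067

Round up to the nearest whole number: n = 1217

1217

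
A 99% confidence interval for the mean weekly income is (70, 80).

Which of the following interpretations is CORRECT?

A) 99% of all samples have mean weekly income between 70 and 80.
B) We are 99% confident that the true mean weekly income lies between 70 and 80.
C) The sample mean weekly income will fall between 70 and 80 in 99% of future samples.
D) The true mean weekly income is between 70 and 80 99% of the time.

A confidence interval represents our confidence in the procedure, not a probability statement about the parameter.

Key concept: If we repeated this sampling process many times and computed a 99% CI each time, about 99% of those intervals would contain the true population parameter.

For this specific interval (70, 80):
- Midpoint (point estimate): 75
- Margin of error: 5

The correct interpretation is the one stating confidence that the true parameter lies in the interval — option B.

B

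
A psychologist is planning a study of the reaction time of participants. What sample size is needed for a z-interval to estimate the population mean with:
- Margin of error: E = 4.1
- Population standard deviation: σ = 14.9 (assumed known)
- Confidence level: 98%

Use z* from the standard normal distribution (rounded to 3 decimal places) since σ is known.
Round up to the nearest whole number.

Using z* since population σ is known (z-interval formula).

For 98% confidence, z* = 2.326 (from standard normal table)

Sample size formula for z-interval: n = (z*σ/E)²

n = (2.326 × 14.9 / 4.1)²
  = (8.453024)²
  = 71.4536

Round up to the nearest whole number: n = 72

72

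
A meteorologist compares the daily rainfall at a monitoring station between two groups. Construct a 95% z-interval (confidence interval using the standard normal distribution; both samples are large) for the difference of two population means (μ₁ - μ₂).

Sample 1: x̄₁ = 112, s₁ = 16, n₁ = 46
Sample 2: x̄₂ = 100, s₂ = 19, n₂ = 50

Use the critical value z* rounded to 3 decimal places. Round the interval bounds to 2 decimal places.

Both samples are large (n₁ = 46 ≥ 30, n₂ = 50 ≥ 30), so a z-interval for the difference of means applies.

Point estimate: x̄₁ - x̄₂ = 112 - 100 = 12

Standard error: SE = √(s₁²/n₁ + s₂²/n₂)
= √(16²/46 + 19²/50)
= √(5.565217 + 7.220000)
= 3.575642

For 95% confidence, z* = 1.96 (from standard normal table)
Margin of error: E = z* × SE = 1.96 × 3.575642 = 7.0083

Z-interval: (x̄₁ - x̄₂) ± E = 12 ± 7.0083 = (4.9917, 19.0083)

Rounded to 2 decimal places:

(4.99, 19.01)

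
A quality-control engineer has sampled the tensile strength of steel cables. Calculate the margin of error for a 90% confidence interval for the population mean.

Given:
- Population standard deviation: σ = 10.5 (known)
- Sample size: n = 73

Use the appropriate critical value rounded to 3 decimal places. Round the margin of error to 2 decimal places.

The population standard deviation σ is known, so use the z-interval margin of error formula.

For 90% confidence, z* = 1.645 (from standard normal table)

Margin of error formula for z-interval: E = z* × σ/√n

E = 1.645 × 10.5/√73
  = 1.645 × 1.228932
  = 2.0216

Rounded to 2 decimal places:

2.02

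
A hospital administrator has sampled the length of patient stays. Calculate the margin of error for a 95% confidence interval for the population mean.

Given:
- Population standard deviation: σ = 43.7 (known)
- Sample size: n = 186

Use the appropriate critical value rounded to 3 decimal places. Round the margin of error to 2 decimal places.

The population standard deviation σ is known, so use the z-interval margin of error formula.

For 95% confidence, z* = 1.96 (from standard normal table)

Margin of error formula for z-interval: E = z* × σ/√n

E = 1.96 × 43.7/√186
  = 1.96 × 3.204239
  = 6.2803

Rounded to 2 decimal places:

6.28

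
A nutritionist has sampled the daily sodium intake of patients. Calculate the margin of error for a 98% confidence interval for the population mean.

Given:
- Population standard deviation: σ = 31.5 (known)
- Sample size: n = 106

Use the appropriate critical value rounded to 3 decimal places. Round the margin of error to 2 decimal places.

The population standard deviation σ is known, so use the z-interval margin of error formula.

For 98% confidence, z* = 2.326 (from standard normal table)

Margin of error formula for z-interval: E = z* × σ/√n

E = 2.326 × 31.5/√106
  = 2.326 × 3.059550
  = 7.1165

Rounded to 2 decimal places:

7.12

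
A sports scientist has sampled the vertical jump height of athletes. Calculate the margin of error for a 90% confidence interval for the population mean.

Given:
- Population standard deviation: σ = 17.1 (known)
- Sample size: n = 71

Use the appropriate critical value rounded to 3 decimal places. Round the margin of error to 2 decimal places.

The population standard deviation σ is known, so use the z-interval margin of error formula.

For 90% confidence, z* = 1.645 (from standard normal table)

Margin of error formula for z-interval: E = z* × σ/√n

E = 1.645 × 17.1/√71
  = 1.645 × 2.029397
  = 3.3384

Rounded to 2 decimal places:

3.34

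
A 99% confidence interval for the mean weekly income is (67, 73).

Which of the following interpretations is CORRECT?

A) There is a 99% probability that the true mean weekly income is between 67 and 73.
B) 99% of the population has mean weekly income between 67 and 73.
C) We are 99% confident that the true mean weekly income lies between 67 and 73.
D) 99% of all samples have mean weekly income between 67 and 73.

A confidence interval represents our confidence in the procedure, not a probability statement about the parameter.

Key concept: If we repeated this sampling process many times and computed a 99% CI each time, about 99% of those intervals would contain the true population parameter.

For this specific interval (67, 73):
- Midpoint (point estimate): 70
- Margin of error: 3

The correct interpretation is the one stating confidence that the true parameter lies in the interval — option C.

C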